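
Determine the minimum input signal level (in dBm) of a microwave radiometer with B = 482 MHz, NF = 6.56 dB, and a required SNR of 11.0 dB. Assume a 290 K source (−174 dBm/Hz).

Sensitivity = −174 + 10 log₁₀(B) + NF + SNR_min
= −174 + 86.83 + 6.56 + 11.0
= −69.61 dBm → −69.6 dBm

−69.6 dBm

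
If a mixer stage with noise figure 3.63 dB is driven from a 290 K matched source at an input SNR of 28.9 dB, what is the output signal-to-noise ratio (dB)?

25.27 dB

By definition F = SNR_in/SNR_out, so in dB: SNR_out = SNR_in − NF
SNR_out = 28.9 − 3.63 = 25.27 dB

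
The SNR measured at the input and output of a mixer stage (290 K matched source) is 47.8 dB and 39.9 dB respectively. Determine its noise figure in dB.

7.9 dB

NF (dB) = SNR_in(dB) − SNR_out(dB) when the source is at T₀
NF = 47.8 − 39.9 = 7.9 dB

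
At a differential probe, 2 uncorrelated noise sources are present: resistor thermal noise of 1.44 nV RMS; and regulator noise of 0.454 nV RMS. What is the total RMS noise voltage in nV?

Uncorrelated sources add in power (mean-square): V_tot = √(ΣV_i²)
V_tot = √[(1.44×10⁻⁹)² + (4.54×10⁻¹⁰)²] = 1.51×10⁻⁹ V = 1.51 nV

1.51 nV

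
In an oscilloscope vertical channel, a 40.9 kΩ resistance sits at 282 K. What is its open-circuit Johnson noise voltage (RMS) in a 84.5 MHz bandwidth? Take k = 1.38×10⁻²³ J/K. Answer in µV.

232 µV

V_n = √(4kTRB)
4kTRB = 4 × 1.38×10⁻²³ × 282 × 4.09×10⁴ × 8.45×10⁷ = 5.38×10⁻⁸ V²
V_n = √(5.38×10⁻⁸) = 2.32×10⁻⁴ V = 232 µV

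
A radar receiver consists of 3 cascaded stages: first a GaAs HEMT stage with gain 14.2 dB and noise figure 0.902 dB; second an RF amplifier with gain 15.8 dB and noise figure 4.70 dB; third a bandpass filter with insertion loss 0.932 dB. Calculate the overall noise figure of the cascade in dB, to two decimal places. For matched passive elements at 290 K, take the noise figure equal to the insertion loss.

1.16 dB

Convert to linear (a loss of L dB is a gain of −L dB): F_i = 10^(NF_i/10), G_i = 10^(G_i,dB/10)
  Stage 1: F_1 = 10^(0.902/10) = 1.231, G_1 = 10^(14.2/10) = 26.30
  Stage 2: F_2 = 10^(4.70/10) = 2.951, G_2 = 10^(15.8/10) = 38.02
  Stage 3: F_3 = 10^(0.932/10) = 1.239, G_3 = 10^(−0.932/10) = 0.8069
Friis cascade:
  F = 1.231 + (2.951 − 1)/26.30 + (1.239 − 1)/1000 = 1.305
NF = 10 log₁₀(1.305) = 1.16 dB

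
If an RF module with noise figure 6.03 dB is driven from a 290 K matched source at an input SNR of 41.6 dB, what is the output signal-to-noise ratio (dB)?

35.57 dB

By definition F = SNR_in/SNR_out, so in dB: SNR_out = SNR_in − NF
SNR_out = 41.6 − 6.03 = 35.57 dB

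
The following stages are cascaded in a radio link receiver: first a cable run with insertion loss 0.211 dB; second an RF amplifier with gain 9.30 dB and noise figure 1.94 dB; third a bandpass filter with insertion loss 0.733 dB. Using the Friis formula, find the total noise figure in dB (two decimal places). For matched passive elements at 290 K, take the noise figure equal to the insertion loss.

Convert to linear (a loss of L dB is a gain of −L dB): F_i = 10^(NF_i/10), G_i = 10^(G_i,dB/10)
  Stage 1: F_1 = 10^(0.211/10) = 1.050, G_1 = 10^(−0.211/10) = 0.9526
  Stage 2: F_2 = 10^(1.94/10) = 1.563, G_2 = 10^(9.30/10) = 8.511
  Stage 3: F_3 = 10^(0.733/10) = 1.184, G_3 = 10^(−0.733/10) = 0.8447
Friis cascade:
  F = 1.050 + (1.563 − 1)/0.9526 + (1.184 − 1)/8.108 = 1.664
NF = 10 log₁₀(1.664) = 2.21 dB

2.21 dB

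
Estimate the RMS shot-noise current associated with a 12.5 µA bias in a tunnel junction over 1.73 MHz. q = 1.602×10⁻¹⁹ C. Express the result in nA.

I_n = √(2qI·B)
2qI·B = 2 × 1.602×10⁻¹⁹ × 1.25×10⁻⁵ × 1.73×10⁶ = 6.93×10⁻¹⁸ A²
I_n = √(6.93×10⁻¹⁸) = 2.63×10⁻⁹ A = 2.63 nA

2.63 nA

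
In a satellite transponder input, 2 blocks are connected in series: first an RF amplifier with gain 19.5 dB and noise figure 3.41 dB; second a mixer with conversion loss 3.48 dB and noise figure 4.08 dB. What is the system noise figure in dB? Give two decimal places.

3.44 dB

Convert to linear (a loss of L dB is a gain of −L dB): F_i = 10^(NF_i/10), G_i = 10^(G_i,dB/10)
  Stage 1: F_1 = 10^(3.41/10) = 2.193, G_1 = 10^(19.5/10) = 89.13
  Stage 2: F_2 = 10^(4.08/10) = 2.559, G_2 = 10^(−3.48/10) = 0.4487
Friis cascade:
  F = 2.193 + (2.559 − 1)/89.13 = 2.210
NF = 10 log₁₀(2.210) = 3.44 dB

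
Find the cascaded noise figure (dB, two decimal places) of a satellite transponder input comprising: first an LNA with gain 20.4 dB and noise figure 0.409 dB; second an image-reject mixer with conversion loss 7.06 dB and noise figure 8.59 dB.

0.63 dB

Convert to linear (a loss of L dB is a gain of −L dB): F_i = 10^(NF_i/10), G_i = 10^(G_i,dB/10)
  Stage 1: F_1 = 10^(0.409/10) = 1.099, G_1 = 10^(20.4/10) = 109.6
  Stage 2: F_2 = 10^(8.59/10) = 7.228, G_2 = 10^(−7.06/10) = 0.1968
Friis cascade:
  F = 1.099 + (7.228 − 1)/109.6 = 1.156
NF = 10 log₁₀(1.156) = 0.63 dB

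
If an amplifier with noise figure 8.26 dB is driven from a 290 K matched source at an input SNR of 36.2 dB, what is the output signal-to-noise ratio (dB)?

By definition F = SNR_in/SNR_out, so in dB: SNR_out = SNR_in − NF
SNR_out = 36.2 − 8.26 = 27.94 dB

27.94 dB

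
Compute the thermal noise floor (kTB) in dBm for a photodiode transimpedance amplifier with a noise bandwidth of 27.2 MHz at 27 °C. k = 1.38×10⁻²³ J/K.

T = 27 °C + 273.15 = 300.15 K
P_n = kTB = 1.38×10⁻²³ × 300.15 × 2.72×10⁷ = 1.13×10⁻¹³ W
In dBm: 10 log₁₀(1.13×10⁻¹³ / 10⁻³) = −99.5 dBm

−99.5 dBm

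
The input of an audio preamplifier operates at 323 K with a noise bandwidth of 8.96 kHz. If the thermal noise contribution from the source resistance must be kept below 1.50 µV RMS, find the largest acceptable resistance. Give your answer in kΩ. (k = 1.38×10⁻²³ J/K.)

Johnson–Nyquist: V_n = √(4kTRB) ⇒ R = V_n² / (4kTB)
4kTB = 4 × 1.38×10⁻²³ × 323 × 8.96×10³ = 1.60×10⁻¹⁶
R = (1.50×10⁻⁶)² / 1.60×10⁻¹⁶ = 1.41×10⁴ Ω = 14.1 kΩ

14.1 kΩ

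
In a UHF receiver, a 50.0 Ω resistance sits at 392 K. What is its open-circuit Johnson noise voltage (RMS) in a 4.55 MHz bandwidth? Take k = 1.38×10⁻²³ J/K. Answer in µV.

V_n = √(4kTRB)
4kTRB = 4 × 1.38×10⁻²³ × 392 × 5.00×10¹ × 4.55×10⁶ = 4.92×10⁻¹² V²
V_n = √(4.92×10⁻¹²) = 2.22×10⁻⁶ V = 2.22 µV

2.22 µV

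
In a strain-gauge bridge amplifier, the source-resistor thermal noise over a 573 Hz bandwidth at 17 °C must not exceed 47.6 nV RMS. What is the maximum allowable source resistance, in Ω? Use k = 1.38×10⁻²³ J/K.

T = 17 °C + 273.15 = 290.15 K
Johnson–Nyquist: V_n = √(4kTRB) ⇒ R = V_n² / (4kTB)
4kTB = 4 × 1.38×10⁻²³ × 290.15 × 5.73×10² = 9.18×10⁻¹⁸
R = (4.76×10⁻⁸)² / 9.18×10⁻¹⁸ = 2.47×10² Ω = 247 Ω

247 Ω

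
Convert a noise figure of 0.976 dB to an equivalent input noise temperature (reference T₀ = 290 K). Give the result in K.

73.1 K

F = 10^(0.976/10) = 1.25199
T_e = (F − 1)·T₀ = (1.25199 − 1) × 290 = 73.1 K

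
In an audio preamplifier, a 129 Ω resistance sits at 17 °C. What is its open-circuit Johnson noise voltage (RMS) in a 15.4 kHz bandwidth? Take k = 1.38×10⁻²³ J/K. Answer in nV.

178 nV

T = 17 °C + 273.15 = 290.15 K
V_n = √(4kTRB)
4kTRB = 4 × 1.38×10⁻²³ × 290.15 × 1.29×10² × 1.54×10⁴ = 3.18×10⁻¹⁴ V²
V_n = √(3.18×10⁻¹⁴) = 1.78×10⁻⁷ V = 178 nV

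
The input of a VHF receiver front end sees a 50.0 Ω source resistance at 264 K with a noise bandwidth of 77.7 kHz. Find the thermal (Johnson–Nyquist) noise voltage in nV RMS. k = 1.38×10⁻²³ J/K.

238 nV

V_n = √(4kTRB)
4kTRB = 4 × 1.38×10⁻²³ × 264 × 5.00×10¹ × 7.77×10⁴ = 5.66×10⁻¹⁴ V²
V_n = √(5.66×10⁻¹⁴) = 2.38×10⁻⁷ V = 238 nV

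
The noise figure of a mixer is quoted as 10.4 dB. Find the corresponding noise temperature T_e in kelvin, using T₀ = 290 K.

2890 K

F = 10^(10.4/10) = 10.9648
T_e = (F − 1)·T₀ = (10.9648 − 1) × 290 = 2890 K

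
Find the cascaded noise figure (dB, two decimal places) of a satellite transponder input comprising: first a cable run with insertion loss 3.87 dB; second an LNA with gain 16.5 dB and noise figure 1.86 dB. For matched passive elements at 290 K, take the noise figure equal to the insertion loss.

5.73 dB

Convert to linear (a loss of L dB is a gain of −L dB): F_i = 10^(NF_i/10), G_i = 10^(G_i,dB/10)
  Stage 1: F_1 = 10^(3.87/10) = 2.438, G_1 = 10^(−3.87/10) = 0.4102
  Stage 2: F_2 = 10^(1.86/10) = 1.535, G_2 = 10^(16.5/10) = 44.67
Friis cascade:
  F = 2.438 + (1.535 − 1)/0.4102 = 3.741
NF = 10 log₁₀(3.741) = 5.73 dB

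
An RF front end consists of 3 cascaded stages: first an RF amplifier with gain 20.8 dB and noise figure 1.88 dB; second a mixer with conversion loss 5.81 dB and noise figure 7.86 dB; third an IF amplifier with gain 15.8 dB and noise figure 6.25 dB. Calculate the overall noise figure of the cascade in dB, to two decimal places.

2.27 dB

Convert to linear (a loss of L dB is a gain of −L dB): F_i = 10^(NF_i/10), G_i = 10^(G_i,dB/10)
  Stage 1: F_1 = 10^(1.88/10) = 1.542, G_1 = 10^(20.8/10) = 120.2
  Stage 2: F_2 = 10^(7.86/10) = 6.109, G_2 = 10^(−5.81/10) = 0.2624
  Stage 3: F_3 = 10^(6.25/10) = 4.217, G_3 = 10^(15.8/10) = 38.02
Friis cascade:
  F = 1.542 + (6.109 − 1)/120.2 + (4.217 − 1)/31.55 = 1.686
NF = 10 log₁₀(1.686) = 2.27 dB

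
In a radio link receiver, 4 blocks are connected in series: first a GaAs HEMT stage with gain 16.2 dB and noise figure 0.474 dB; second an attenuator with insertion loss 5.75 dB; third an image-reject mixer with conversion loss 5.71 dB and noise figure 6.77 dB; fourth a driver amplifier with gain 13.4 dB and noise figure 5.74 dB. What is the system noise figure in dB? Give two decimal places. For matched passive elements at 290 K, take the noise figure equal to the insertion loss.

Convert to linear (a loss of L dB is a gain of −L dB): F_i = 10^(NF_i/10), G_i = 10^(G_i,dB/10)
  Stage 1: F_1 = 10^(0.474/10) = 1.115, G_1 = 10^(16.2/10) = 41.69
  Stage 2: F_2 = 10^(5.75/10) = 3.758, G_2 = 10^(−5.75/10) = 0.2661
  Stage 3: F_3 = 10^(6.77/10) = 4.753, G_3 = 10^(−5.71/10) = 0.2685
  Stage 4: F_4 = 10^(5.74/10) = 3.750, G_4 = 10^(13.4/10) = 21.88
Friis cascade:
  F = 1.115 + (3.758 − 1)/41.69 + (4.753 − 1)/11.09 + (3.750 − 1)/2.979 = 2.443
NF = 10 log₁₀(2.443) = 3.88 dB

3.88 dB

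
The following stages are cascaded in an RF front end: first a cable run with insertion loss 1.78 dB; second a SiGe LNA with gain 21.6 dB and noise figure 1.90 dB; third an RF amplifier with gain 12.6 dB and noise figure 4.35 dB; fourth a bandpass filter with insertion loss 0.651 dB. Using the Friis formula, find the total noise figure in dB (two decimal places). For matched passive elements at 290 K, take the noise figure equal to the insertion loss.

Convert to linear (a loss of L dB is a gain of −L dB): F_i = 10^(NF_i/10), G_i = 10^(G_i,dB/10)
  Stage 1: F_1 = 10^(1.78/10) = 1.507, G_1 = 10^(−1.78/10) = 0.6637
  Stage 2: F_2 = 10^(1.90/10) = 1.549, G_2 = 10^(21.6/10) = 144.5
  Stage 3: F_3 = 10^(4.35/10) = 2.723, G_3 = 10^(12.6/10) = 18.20
  Stage 4: F_4 = 10^(0.651/10) = 1.162, G_4 = 10^(−0.651/10) = 0.8608
Friis cascade:
  F = 1.507 + (1.549 − 1)/0.6637 + (2.723 − 1)/95.94 + (1.162 − 1)/1746 = 2.352
NF = 10 log₁₀(2.352) = 3.71 dB

3.71 dB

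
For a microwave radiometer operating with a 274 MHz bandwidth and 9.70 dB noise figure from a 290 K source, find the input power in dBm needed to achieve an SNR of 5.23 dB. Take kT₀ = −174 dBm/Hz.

−74.7 dBm

Sensitivity = −174 + 10 log₁₀(B) + NF + SNR_min
= −174 + 84.38 + 9.70 + 5.23
= −74.69 dBm → −74.7 dBm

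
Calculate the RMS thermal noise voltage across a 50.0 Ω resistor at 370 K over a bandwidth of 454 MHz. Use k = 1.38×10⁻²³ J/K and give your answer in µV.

21.5 µV

V_n = √(4kTRB)
4kTRB = 4 × 1.38×10⁻²³ × 370 × 5.00×10¹ × 4.54×10⁸ = 4.64×10⁻¹⁰ V²
V_n = √(4.64×10⁻¹⁰) = 2.15×10⁻⁵ V = 21.5 µV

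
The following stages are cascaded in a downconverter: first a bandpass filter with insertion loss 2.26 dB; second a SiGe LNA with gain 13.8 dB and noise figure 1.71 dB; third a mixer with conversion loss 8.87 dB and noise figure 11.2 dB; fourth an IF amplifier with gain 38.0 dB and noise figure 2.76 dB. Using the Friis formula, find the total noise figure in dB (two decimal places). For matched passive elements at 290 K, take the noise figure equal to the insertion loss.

Convert to linear (a loss of L dB is a gain of −L dB): F_i = 10^(NF_i/10), G_i = 10^(G_i,dB/10)
  Stage 1: F_1 = 10^(2.26/10) = 1.683, G_1 = 10^(−2.26/10) = 0.5943
  Stage 2: F_2 = 10^(1.71/10) = 1.483, G_2 = 10^(13.8/10) = 23.99
  Stage 3: F_3 = 10^(11.2/10) = 13.18, G_3 = 10^(−8.87/10) = 0.1297
  Stage 4: F_4 = 10^(2.76/10) = 1.888, G_4 = 10^(38.0/10) = 6310
Friis cascade:
  F = 1.683 + (1.483 − 1)/0.5943 + (13.18 − 1)/14.26 + (1.888 − 1)/1.849 = 3.829
NF = 10 log₁₀(3.829) = 5.83 dB

5.83 dB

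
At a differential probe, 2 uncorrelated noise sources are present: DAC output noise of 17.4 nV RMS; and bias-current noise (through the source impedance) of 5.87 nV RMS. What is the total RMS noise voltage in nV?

18.4 nV

Uncorrelated sources add in power (mean-square): V_tot = √(ΣV_i²)
V_tot = √[(1.74×10⁻⁸)² + (5.87×10⁻⁹)²] = 1.84×10⁻⁸ V = 18.4 nV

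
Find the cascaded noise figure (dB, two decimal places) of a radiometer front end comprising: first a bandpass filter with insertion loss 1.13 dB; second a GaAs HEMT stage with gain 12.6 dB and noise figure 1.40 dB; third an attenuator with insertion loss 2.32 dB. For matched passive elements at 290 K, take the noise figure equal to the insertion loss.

Convert to linear (a loss of L dB is a gain of −L dB): F_i = 10^(NF_i/10), G_i = 10^(G_i,dB/10)
  Stage 1: F_1 = 10^(1.13/10) = 1.297, G_1 = 10^(−1.13/10) = 0.7709
  Stage 2: F_2 = 10^(1.40/10) = 1.380, G_2 = 10^(12.6/10) = 18.20
  Stage 3: F_3 = 10^(2.32/10) = 1.706, G_3 = 10^(−2.32/10) = 0.5861
Friis cascade:
  F = 1.297 + (1.380 − 1)/0.7709 + (1.706 − 1)/14.03 = 1.841
NF = 10 log₁₀(1.841) = 2.65 dB

2.65 dB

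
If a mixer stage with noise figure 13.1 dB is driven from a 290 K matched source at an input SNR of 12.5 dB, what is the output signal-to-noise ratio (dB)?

−0.6 dB

By definition F = SNR_in/SNR_out, so in dB: SNR_out = SNR_in − NF
SNR_out = 12.5 − 13.1 = −0.6 dB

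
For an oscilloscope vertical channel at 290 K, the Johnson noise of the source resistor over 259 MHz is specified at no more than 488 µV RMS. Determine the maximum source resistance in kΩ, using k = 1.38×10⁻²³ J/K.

Johnson–Nyquist: V_n = √(4kTRB) ⇒ R = V_n² / (4kTB)
4kTB = 4 × 1.38×10⁻²³ × 290 × 2.59×10⁸ = 4.15×10⁻¹²
R = (4.88×10⁻⁴)² / 4.15×10⁻¹² = 5.74×10⁴ Ω = 57.4 kΩ

57.4 kΩ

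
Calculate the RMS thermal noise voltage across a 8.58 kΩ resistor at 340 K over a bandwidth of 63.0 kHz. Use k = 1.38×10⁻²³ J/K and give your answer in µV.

V_n = √(4kTRB)
4kTRB = 4 × 1.38×10⁻²³ × 340 × 8.58×10³ × 6.30×10⁴ = 1.01×10⁻¹¹ V²
V_n = √(1.01×10⁻¹¹) = 3.19×10⁻⁶ V = 3.19 µV

3.19 µV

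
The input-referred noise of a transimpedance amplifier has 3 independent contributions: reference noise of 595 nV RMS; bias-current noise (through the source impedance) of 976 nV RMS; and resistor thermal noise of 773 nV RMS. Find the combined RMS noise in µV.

1.38 µV

Uncorrelated sources add in power (mean-square): V_tot = √(ΣV_i²)
V_tot = √[(5.95×10⁻⁷)² + (9.76×10⁻⁷)² + (7.73×10⁻⁷)²] = 1.38×10⁻⁶ V = 1.38 µV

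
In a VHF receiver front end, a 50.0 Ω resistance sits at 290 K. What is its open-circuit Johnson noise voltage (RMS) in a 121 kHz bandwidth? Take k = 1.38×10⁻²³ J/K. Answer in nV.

V_n = √(4kTRB)
4kTRB = 4 × 1.38×10⁻²³ × 290 × 5.00×10¹ × 1.21×10⁵ = 9.68×10⁻¹⁴ V²
V_n = √(9.68×10⁻¹⁴) = 3.11×10⁻⁷ V = 311 nV

311 nV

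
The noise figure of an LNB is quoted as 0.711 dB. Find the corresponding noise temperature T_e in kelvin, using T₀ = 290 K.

51.6 K

F = 10^(0.711/10) = 1.17788
T_e = (F − 1)·T₀ = (1.17788 − 1) × 290 = 51.6 K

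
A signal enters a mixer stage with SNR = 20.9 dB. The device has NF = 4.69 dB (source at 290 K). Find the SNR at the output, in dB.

By definition F = SNR_in/SNR_out, so in dB: SNR_out = SNR_in − NF
SNR_out = 20.9 − 4.69 = 16.21 dB

16.21 dB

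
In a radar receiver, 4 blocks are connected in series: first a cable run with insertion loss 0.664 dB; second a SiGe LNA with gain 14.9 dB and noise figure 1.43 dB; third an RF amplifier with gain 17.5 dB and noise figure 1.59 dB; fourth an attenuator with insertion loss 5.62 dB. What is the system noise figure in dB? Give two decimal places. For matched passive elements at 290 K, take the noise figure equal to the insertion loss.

Convert to linear (a loss of L dB is a gain of −L dB): F_i = 10^(NF_i/10), G_i = 10^(G_i,dB/10)
  Stage 1: F_1 = 10^(0.664/10) = 1.165, G_1 = 10^(−0.664/10) = 0.8582
  Stage 2: F_2 = 10^(1.43/10) = 1.390, G_2 = 10^(14.9/10) = 30.90
  Stage 3: F_3 = 10^(1.59/10) = 1.442, G_3 = 10^(17.5/10) = 56.23
  Stage 4: F_4 = 10^(5.62/10) = 3.648, G_4 = 10^(−5.62/10) = 0.2742
Friis cascade:
  F = 1.165 + (1.390 − 1)/0.8582 + (1.442 − 1)/26.52 + (3.648 − 1)/1491 = 1.638
NF = 10 log₁₀(1.638) = 2.14 dB

2.14 dB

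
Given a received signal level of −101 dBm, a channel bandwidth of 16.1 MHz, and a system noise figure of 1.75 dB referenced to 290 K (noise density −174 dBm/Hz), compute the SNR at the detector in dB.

Noise floor: N = −174 + 10 log₁₀(B) + NF
10 log₁₀(1.61×10⁷) = 72.07 dB
N = −174 + 72.07 + 1.75 = −100.18 dBm
SNR = P_sig − N = −101 − (−100.18) = −0.82 dB → −0.8 dB

−0.8 dB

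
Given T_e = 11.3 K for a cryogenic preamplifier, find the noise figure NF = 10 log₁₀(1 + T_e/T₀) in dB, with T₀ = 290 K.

F = 1 + T_e/T₀ = 1 + 11.3/290 = 1.03897
NF = 10 log₁₀(1.03897) = 0.166 dB

0.166 dB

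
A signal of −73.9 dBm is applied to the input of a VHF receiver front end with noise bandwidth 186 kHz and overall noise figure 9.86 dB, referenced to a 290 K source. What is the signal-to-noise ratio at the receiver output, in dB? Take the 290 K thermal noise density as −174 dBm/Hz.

37.5 dB

Noise floor: N = −174 + 10 log₁₀(B) + NF
10 log₁₀(1.86×10⁵) = 52.7 dB
N = −174 + 52.7 + 9.86 = −111.44 dBm
SNR = P_sig − N = −73.9 − (−111.44) = 37.54 dB → 37.5 dB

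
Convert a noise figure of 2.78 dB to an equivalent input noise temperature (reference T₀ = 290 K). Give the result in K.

260 K

F = 10^(2.78/10) = 1.89671
T_e = (F − 1)·T₀ = (1.89671 − 1) × 290 = 260 K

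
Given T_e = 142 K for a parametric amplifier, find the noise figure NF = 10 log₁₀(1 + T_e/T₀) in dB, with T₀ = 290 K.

1.73 dB

F = 1 + T_e/T₀ = 1 + 142/290 = 1.48966
NF = 10 log₁₀(1.48966) = 1.73 dB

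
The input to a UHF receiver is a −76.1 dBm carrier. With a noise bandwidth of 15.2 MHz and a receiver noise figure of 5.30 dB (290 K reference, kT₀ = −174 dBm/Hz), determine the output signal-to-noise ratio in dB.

Noise floor: N = −174 + 10 log₁₀(B) + NF
10 log₁₀(1.52×10⁷) = 71.82 dB
N = −174 + 71.82 + 5.30 = −96.88 dBm
SNR = P_sig − N = −76.1 − (−96.88) = 20.78 dB → 20.8 dB

20.8 dB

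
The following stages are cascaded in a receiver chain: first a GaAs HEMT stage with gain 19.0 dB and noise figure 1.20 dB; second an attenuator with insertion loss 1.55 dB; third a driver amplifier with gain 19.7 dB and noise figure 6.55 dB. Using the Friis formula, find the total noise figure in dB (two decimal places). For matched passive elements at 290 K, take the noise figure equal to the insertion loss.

Convert to linear (a loss of L dB is a gain of −L dB): F_i = 10^(NF_i/10), G_i = 10^(G_i,dB/10)
  Stage 1: F_1 = 10^(1.20/10) = 1.318, G_1 = 10^(19.0/10) = 79.43
  Stage 2: F_2 = 10^(1.55/10) = 1.429, G_2 = 10^(−1.55/10) = 0.6998
  Stage 3: F_3 = 10^(6.55/10) = 4.519, G_3 = 10^(19.7/10) = 93.33
Friis cascade:
  F = 1.318 + (1.429 − 1)/79.43 + (4.519 − 1)/55.59 = 1.387
NF = 10 log₁₀(1.387) = 1.42 dB

1.42 dB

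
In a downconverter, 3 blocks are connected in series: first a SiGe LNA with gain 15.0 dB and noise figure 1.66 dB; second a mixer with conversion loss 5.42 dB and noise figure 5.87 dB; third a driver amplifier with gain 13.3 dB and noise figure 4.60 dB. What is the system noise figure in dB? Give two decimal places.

2.46 dB

Convert to linear (a loss of L dB is a gain of −L dB): F_i = 10^(NF_i/10), G_i = 10^(G_i,dB/10)
  Stage 1: F_1 = 10^(1.66/10) = 1.466, G_1 = 10^(15.0/10) = 31.62
  Stage 2: F_2 = 10^(5.87/10) = 3.864, G_2 = 10^(−5.42/10) = 0.2871
  Stage 3: F_3 = 10^(4.60/10) = 2.884, G_3 = 10^(13.3/10) = 21.38
Friis cascade:
  F = 1.466 + (3.864 − 1)/31.62 + (2.884 − 1)/9.078 = 1.764
NF = 10 log₁₀(1.764) = 2.46 dB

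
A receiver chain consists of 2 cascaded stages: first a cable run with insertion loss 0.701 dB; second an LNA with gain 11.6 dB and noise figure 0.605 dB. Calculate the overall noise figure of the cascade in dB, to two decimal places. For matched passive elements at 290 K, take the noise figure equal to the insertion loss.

1.31 dB

Convert to linear (a loss of L dB is a gain of −L dB): F_i = 10^(NF_i/10), G_i = 10^(G_i,dB/10)
  Stage 1: F_1 = 10^(0.701/10) = 1.175, G_1 = 10^(−0.701/10) = 0.8509
  Stage 2: F_2 = 10^(0.605/10) = 1.149, G_2 = 10^(11.6/10) = 14.45
Friis cascade:
  F = 1.175 + (1.149 − 1)/0.8509 = 1.351
NF = 10 log₁₀(1.351) = 1.31 dB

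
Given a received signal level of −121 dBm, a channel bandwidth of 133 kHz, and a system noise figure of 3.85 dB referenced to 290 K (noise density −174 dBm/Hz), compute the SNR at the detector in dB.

Noise floor: N = −174 + 10 log₁₀(B) + NF
10 log₁₀(1.33×10⁵) = 51.24 dB
N = −174 + 51.24 + 3.85 = −118.91 dBm
SNR = P_sig − N = −121 − (−118.91) = −2.09 dB → −2.1 dB

−2.1 dB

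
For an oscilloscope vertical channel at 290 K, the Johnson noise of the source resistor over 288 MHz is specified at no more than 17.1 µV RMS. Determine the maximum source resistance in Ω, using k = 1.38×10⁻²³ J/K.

Johnson–Nyquist: V_n = √(4kTRB) ⇒ R = V_n² / (4kTB)
4kTB = 4 × 1.38×10⁻²³ × 290 × 2.88×10⁸ = 4.61×10⁻¹²
R = (1.71×10⁻⁵)² / 4.61×10⁻¹² = 6.34×10¹ Ω = 63.4 Ω

63.4 Ω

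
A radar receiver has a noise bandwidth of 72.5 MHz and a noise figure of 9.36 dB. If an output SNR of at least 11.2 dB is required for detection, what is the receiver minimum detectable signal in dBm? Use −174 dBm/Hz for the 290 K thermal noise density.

Sensitivity = −174 + 10 log₁₀(B) + NF + SNR_min
= −174 + 78.6 + 9.36 + 11.2
= −74.84 dBm → −74.8 dBm

−74.8 dBm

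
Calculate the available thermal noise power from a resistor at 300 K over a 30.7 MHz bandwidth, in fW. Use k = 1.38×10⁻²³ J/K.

P_n = kTB = 1.38×10⁻²³ × 300 × 3.07×10⁷ = 1.27×10⁻¹³ W = 127 fW

127 fW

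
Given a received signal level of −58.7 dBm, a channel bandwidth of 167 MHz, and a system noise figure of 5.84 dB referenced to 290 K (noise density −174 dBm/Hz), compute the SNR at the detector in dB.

Noise floor: N = −174 + 10 log₁₀(B) + NF
10 log₁₀(1.67×10⁸) = 82.23 dB
N = −174 + 82.23 + 5.84 = −85.93 dBm
SNR = P_sig − N = −58.7 − (−85.93) = 27.23 dB → 27.2 dB

27.2 dB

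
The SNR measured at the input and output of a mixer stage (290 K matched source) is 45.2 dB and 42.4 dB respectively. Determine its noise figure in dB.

2.8 dB

NF (dB) = SNR_in(dB) − SNR_out(dB) when the source is at T₀
NF = 45.2 − 42.4 = 2.8 dB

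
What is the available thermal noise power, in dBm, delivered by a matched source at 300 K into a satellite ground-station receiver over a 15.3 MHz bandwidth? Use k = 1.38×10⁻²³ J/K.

−102.0 dBm

P_n = kTB = 1.38×10⁻²³ × 300 × 1.53×10⁷ = 6.33×10⁻¹⁴ W
In dBm: 10 log₁₀(6.33×10⁻¹⁴ / 10⁻³) = −102.0 dBm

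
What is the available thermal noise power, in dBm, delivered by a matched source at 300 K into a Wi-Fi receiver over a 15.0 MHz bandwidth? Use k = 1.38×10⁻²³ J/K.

−102.1 dBm

P_n = kTB = 1.38×10⁻²³ × 300 × 1.50×10⁷ = 6.21×10⁻¹⁴ W
In dBm: 10 log₁₀(6.21×10⁻¹⁴ / 10⁻³) = −102.1 dBm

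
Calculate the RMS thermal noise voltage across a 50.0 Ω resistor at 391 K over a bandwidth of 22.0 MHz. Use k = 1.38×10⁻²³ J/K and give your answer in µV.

4.87 µV

V_n = √(4kTRB)
4kTRB = 4 × 1.38×10⁻²³ × 391 × 5.00×10¹ × 2.20×10⁷ = 2.37×10⁻¹¹ V²
V_n = √(2.37×10⁻¹¹) = 4.87×10⁻⁶ V = 4.87 µV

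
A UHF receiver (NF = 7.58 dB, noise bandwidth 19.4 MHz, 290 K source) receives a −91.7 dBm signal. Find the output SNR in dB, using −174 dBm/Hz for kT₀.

Noise floor: N = −174 + 10 log₁₀(B) + NF
10 log₁₀(1.94×10⁷) = 72.88 dB
N = −174 + 72.88 + 7.58 = −93.54 dBm
SNR = P_sig − N = −91.7 − (−93.54) = 1.84 dB → 1.8 dB

1.8 dB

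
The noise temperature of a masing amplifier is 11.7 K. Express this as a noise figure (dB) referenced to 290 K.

F = 1 + T_e/T₀ = 1 + 11.7/290 = 1.04034
NF = 10 log₁₀(1.04034) = 0.172 dB

0.172 dB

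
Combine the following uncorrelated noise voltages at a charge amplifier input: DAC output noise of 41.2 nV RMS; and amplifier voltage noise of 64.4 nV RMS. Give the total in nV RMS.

Uncorrelated sources add in power (mean-square): V_tot = √(ΣV_i²)
V_tot = √[(4.12×10⁻⁸)² + (6.44×10⁻⁸)²] = 7.65×10⁻⁸ V = 76.5 nV

76.5 nV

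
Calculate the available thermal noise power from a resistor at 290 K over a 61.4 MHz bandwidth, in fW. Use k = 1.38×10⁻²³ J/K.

P_n = kTB = 1.38×10⁻²³ × 290 × 6.14×10⁷ = 2.46×10⁻¹³ W = 246 fW

246 fW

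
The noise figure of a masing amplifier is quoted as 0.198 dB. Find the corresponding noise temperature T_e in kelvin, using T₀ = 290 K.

F = 10^(0.198/10) = 1.04665
T_e = (F − 1)·T₀ = (1.04665 − 1) × 290 = 13.5 K

13.5 K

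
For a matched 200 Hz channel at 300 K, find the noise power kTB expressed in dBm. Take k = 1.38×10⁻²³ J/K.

−150.8 dBm

P_n = kTB = 1.38×10⁻²³ × 300 × 2.00×10² = 8.28×10⁻¹⁹ W
In dBm: 10 log₁₀(8.28×10⁻¹⁹ / 10⁻³) = −150.8 dBm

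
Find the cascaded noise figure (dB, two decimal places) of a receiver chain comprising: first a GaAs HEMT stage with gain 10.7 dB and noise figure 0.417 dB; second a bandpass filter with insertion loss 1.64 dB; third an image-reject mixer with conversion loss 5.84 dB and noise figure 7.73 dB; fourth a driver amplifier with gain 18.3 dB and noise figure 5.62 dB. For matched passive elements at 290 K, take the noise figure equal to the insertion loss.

4.79 dB

Convert to linear (a loss of L dB is a gain of −L dB): F_i = 10^(NF_i/10), G_i = 10^(G_i,dB/10)
  Stage 1: F_1 = 10^(0.417/10) = 1.101, G_1 = 10^(10.7/10) = 11.75
  Stage 2: F_2 = 10^(1.64/10) = 1.459, G_2 = 10^(−1.64/10) = 0.6855
  Stage 3: F_3 = 10^(7.73/10) = 5.929, G_3 = 10^(−5.84/10) = 0.2606
  Stage 4: F_4 = 10^(5.62/10) = 3.648, G_4 = 10^(18.3/10) = 67.61
Friis cascade:
  F = 1.101 + (1.459 − 1)/11.75 + (5.929 − 1)/8.054 + (3.648 − 1)/2.099 = 3.013
NF = 10 log₁₀(3.013) = 4.79 dB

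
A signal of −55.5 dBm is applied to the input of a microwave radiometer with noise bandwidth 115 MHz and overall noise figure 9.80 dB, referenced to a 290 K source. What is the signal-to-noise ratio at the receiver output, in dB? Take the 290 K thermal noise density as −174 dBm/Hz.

Noise floor: N = −174 + 10 log₁₀(B) + NF
10 log₁₀(1.15×10⁸) = 80.61 dB
N = −174 + 80.61 + 9.80 = −83.59 dBm
SNR = P_sig − N = −55.5 − (−83.59) = 28.09 dB → 28.1 dB

28.1 dB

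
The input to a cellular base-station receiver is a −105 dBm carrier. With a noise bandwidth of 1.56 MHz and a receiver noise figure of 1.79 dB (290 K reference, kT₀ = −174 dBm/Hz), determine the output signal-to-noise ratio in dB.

Noise floor: N = −174 + 10 log₁₀(B) + NF
10 log₁₀(1.56×10⁶) = 61.93 dB
N = −174 + 61.93 + 1.79 = −110.28 dBm
SNR = P_sig − N = −105 − (−110.28) = 5.28 dB → 5.3 dB

5.3 dB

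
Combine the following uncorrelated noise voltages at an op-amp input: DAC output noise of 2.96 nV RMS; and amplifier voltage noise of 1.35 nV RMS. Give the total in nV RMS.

Uncorrelated sources add in power (mean-square): V_tot = √(ΣV_i²)
V_tot = √[(2.96×10⁻⁹)² + (1.35×10⁻⁹)²] = 3.25×10⁻⁹ V = 3.25 nV

3.25 nV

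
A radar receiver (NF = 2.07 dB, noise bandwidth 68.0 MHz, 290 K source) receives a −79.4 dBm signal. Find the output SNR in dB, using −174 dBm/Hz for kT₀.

Noise floor: N = −174 + 10 log₁₀(B) + NF
10 log₁₀(6.80×10⁷) = 78.33 dB
N = −174 + 78.33 + 2.07 = −93.60 dBm
SNR = P_sig − N = −79.4 − (−93.60) = 14.20 dB → 14.2 dB

14.2 dB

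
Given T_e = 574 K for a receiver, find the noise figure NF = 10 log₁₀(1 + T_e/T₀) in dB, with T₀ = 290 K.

4.74 dB

F = 1 + T_e/T₀ = 1 + 574/290 = 2.97931
NF = 10 log₁₀(2.97931) = 4.74 dB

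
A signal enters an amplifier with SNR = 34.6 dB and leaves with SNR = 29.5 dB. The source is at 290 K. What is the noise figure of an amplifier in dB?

5.1 dB

NF (dB) = SNR_in(dB) − SNR_out(dB) when the source is at T₀
NF = 34.6 − 29.5 = 5.1 dB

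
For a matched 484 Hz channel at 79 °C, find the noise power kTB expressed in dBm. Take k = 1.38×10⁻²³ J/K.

T = 79 °C + 273.15 = 352.15 K
P_n = kTB = 1.38×10⁻²³ × 352.15 × 4.84×10² = 2.35×10⁻¹⁸ W
In dBm: 10 log₁₀(2.35×10⁻¹⁸ / 10⁻³) = −146.3 dBm

−146.3 dBm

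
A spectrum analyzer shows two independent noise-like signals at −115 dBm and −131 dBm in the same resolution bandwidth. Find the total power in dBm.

Convert to linear, add, convert back:
P₁ = 3.16×10⁻¹⁵ W, P₂ = 7.94×10⁻¹⁷ W
P_tot = 3.24×10⁻¹⁵ W → 10 log₁₀(P_tot / 10⁻³) = −114.9 dBm

−114.9 dBm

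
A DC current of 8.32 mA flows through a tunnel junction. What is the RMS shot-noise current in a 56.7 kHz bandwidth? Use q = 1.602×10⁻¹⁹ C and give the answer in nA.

12.3 nA

I_n = √(2qI·B)
2qI·B = 2 × 1.602×10⁻¹⁹ × 8.32×10⁻³ × 5.67×10⁴ = 1.51×10⁻¹⁶ A²
I_n = √(1.51×10⁻¹⁶) = 1.23×10⁻⁸ A = 12.3 nA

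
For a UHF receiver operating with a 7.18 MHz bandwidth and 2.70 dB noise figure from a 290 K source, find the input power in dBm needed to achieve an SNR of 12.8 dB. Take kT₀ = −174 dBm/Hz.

−89.9 dBm

Sensitivity = −174 + 10 log₁₀(B) + NF + SNR_min
= −174 + 68.56 + 2.70 + 12.8
= −89.94 dBm → −89.9 dBm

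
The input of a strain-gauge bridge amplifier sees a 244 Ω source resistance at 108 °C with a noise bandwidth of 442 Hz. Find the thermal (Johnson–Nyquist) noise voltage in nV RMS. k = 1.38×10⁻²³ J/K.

47.6 nV

T = 108 °C + 273.15 = 381.15 K
V_n = √(4kTRB)
4kTRB = 4 × 1.38×10⁻²³ × 381.15 × 2.44×10² × 4.42×10² = 2.27×10⁻¹⁵ V²
V_n = √(2.27×10⁻¹⁵) = 4.76×10⁻⁸ V = 47.6 nV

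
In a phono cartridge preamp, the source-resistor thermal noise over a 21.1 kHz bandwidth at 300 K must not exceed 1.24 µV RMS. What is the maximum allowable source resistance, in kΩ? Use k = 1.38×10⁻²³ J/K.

Johnson–Nyquist: V_n = √(4kTRB) ⇒ R = V_n² / (4kTB)
4kTB = 4 × 1.38×10⁻²³ × 300 × 2.11×10⁴ = 3.49×10⁻¹⁶
R = (1.24×10⁻⁶)² / 3.49×10⁻¹⁶ = 4.40×10³ Ω = 4.40 kΩ

4.40 kΩ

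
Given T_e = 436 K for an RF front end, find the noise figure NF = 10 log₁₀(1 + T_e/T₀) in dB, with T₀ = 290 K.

3.99 dB

F = 1 + T_e/T₀ = 1 + 436/290 = 2.50345
NF = 10 log₁₀(2.50345) = 3.99 dB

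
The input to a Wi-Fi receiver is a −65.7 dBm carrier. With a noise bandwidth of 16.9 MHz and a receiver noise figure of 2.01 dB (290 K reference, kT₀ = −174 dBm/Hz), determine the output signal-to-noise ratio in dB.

Noise floor: N = −174 + 10 log₁₀(B) + NF
10 log₁₀(1.69×10⁷) = 72.28 dB
N = −174 + 72.28 + 2.01 = −99.71 dBm
SNR = P_sig − N = −65.7 − (−99.71) = 34.01 dB → 34.0 dB

34.0 dB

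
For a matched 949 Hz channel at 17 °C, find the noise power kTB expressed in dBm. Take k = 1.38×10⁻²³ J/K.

T = 17 °C + 273.15 = 290.15 K
P_n = kTB = 1.38×10⁻²³ × 290.15 × 9.49×10² = 3.80×10⁻¹⁸ W
In dBm: 10 log₁₀(3.80×10⁻¹⁸ / 10⁻³) = −144.2 dBm

−144.2 dBm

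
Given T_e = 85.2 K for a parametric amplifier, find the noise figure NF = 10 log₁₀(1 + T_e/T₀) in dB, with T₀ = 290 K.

1.12 dB

F = 1 + T_e/T₀ = 1 + 85.2/290 = 1.29379
NF = 10 log₁₀(1.29379) = 1.12 dB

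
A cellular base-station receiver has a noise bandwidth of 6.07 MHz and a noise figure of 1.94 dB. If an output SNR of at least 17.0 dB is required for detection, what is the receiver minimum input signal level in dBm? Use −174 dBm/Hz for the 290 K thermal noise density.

−87.2 dBm

Sensitivity = −174 + 10 log₁₀(B) + NF + SNR_min
= −174 + 67.83 + 1.94 + 17.0
= −87.23 dBm → −87.2 dBm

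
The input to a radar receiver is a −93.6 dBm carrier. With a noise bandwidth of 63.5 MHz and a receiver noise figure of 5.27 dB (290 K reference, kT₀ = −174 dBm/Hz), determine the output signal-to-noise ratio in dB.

−2.9 dB

Noise floor: N = −174 + 10 log₁₀(B) + NF
10 log₁₀(6.35×10⁷) = 78.03 dB
N = −174 + 78.03 + 5.27 = −90.70 dBm
SNR = P_sig − N = −93.6 − (−90.70) = −2.90 dB → −2.9 dB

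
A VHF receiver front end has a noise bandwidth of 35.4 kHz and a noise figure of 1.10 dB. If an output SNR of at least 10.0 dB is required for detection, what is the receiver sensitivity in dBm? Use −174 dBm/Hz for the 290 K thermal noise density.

Sensitivity = −174 + 10 log₁₀(B) + NF + SNR_min
= −174 + 45.49 + 1.10 + 10.0
= −117.41 dBm → −117.4 dBm

−117.4 dBm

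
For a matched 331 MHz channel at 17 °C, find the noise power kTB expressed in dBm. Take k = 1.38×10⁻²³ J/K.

T = 17 °C + 273.15 = 290.15 K
P_n = kTB = 1.38×10⁻²³ × 290.15 × 3.31×10⁸ = 1.33×10⁻¹² W
In dBm: 10 log₁₀(1.33×10⁻¹² / 10⁻³) = −88.8 dBm

−88.8 dBm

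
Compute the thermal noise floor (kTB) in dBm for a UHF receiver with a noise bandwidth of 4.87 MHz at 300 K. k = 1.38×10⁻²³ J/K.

−107.0 dBm

P_n = kTB = 1.38×10⁻²³ × 300 × 4.87×10⁶ = 2.02×10⁻¹⁴ W
In dBm: 10 log₁₀(2.02×10⁻¹⁴ / 10⁻³) = −107.0 dBm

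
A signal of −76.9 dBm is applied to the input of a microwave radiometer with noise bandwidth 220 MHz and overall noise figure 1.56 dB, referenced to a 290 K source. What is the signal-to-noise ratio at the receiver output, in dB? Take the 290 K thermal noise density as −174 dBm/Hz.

12.1 dB

Noise floor: N = −174 + 10 log₁₀(B) + NF
10 log₁₀(2.20×10⁸) = 83.42 dB
N = −174 + 83.42 + 1.56 = −89.02 dBm
SNR = P_sig − N = −76.9 − (−89.02) = 12.12 dB → 12.1 dB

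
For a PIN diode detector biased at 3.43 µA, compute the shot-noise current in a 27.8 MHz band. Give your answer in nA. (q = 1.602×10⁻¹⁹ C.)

5.53 nA

I_n = √(2qI·B)
2qI·B = 2 × 1.602×10⁻¹⁹ × 3.43×10⁻⁶ × 2.78×10⁷ = 3.06×10⁻¹⁷ A²
I_n = √(3.06×10⁻¹⁷) = 5.53×10⁻⁹ A = 5.53 nA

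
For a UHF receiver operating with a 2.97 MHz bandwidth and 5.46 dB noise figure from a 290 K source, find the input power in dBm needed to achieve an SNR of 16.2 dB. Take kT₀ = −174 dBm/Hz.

−87.6 dBm

Sensitivity = −174 + 10 log₁₀(B) + NF + SNR_min
= −174 + 64.73 + 5.46 + 16.2
= −87.61 dBm → −87.6 dBm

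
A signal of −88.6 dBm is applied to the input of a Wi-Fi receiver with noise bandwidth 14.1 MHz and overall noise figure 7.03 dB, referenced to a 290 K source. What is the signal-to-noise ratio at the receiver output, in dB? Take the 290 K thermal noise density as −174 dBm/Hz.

6.9 dB

Noise floor: N = −174 + 10 log₁₀(B) + NF
10 log₁₀(1.41×10⁷) = 71.49 dB
N = −174 + 71.49 + 7.03 = −95.48 dBm
SNR = P_sig − N = −88.6 − (−95.48) = 6.88 dB → 6.9 dB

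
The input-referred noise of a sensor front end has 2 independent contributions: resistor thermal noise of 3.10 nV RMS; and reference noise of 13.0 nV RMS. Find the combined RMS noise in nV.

13.4 nV

Uncorrelated sources add in power (mean-square): V_tot = √(ΣV_i²)
V_tot = √[(3.10×10⁻⁹)² + (1.30×10⁻⁸)²] = 1.34×10⁻⁸ V = 13.4 nV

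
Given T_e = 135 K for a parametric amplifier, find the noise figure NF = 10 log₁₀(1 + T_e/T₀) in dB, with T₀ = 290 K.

1.66 dB

F = 1 + T_e/T₀ = 1 + 135/290 = 1.46552
NF = 10 log₁₀(1.46552) = 1.66 dB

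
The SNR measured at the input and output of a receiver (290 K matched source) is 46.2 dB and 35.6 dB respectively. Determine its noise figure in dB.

10.6 dB

NF (dB) = SNR_in(dB) − SNR_out(dB) when the source is at T₀
NF = 46.2 − 35.6 = 10.6 dB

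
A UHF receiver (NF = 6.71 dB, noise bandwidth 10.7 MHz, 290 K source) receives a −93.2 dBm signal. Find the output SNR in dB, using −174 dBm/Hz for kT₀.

3.8 dB

Noise floor: N = −174 + 10 log₁₀(B) + NF
10 log₁₀(1.07×10⁷) = 70.29 dB
N = −174 + 70.29 + 6.71 = −97.00 dBm
SNR = P_sig − N = −93.2 − (−97.00) = 3.80 dB → 3.8 dB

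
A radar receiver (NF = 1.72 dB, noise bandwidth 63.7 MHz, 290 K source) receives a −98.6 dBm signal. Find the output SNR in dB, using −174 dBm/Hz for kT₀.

Noise floor: N = −174 + 10 log₁₀(B) + NF
10 log₁₀(6.37×10⁷) = 78.04 dB
N = −174 + 78.04 + 1.72 = −94.24 dBm
SNR = P_sig − N = −98.6 − (−94.24) = −4.36 dB → −4.4 dB

−4.4 dB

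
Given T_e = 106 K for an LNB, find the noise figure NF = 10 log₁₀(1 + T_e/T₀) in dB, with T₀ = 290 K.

F = 1 + T_e/T₀ = 1 + 106/290 = 1.36552
NF = 10 log₁₀(1.36552) = 1.35 dB

1.35 dB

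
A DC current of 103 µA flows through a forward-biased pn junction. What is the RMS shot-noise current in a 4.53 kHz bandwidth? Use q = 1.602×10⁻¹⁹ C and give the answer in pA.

387 pA

I_n = √(2qI·B)
2qI·B = 2 × 1.602×10⁻¹⁹ × 1.03×10⁻⁴ × 4.53×10³ = 1.49×10⁻¹⁹ A²
I_n = √(1.49×10⁻¹⁹) = 3.87×10⁻¹⁰ A = 387 pA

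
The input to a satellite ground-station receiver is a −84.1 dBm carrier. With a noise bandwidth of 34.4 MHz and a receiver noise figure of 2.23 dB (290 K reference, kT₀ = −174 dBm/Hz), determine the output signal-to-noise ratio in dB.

Noise floor: N = −174 + 10 log₁₀(B) + NF
10 log₁₀(3.44×10⁷) = 75.37 dB
N = −174 + 75.37 + 2.23 = −96.40 dBm
SNR = P_sig − N = −84.1 − (−96.40) = 12.30 dB → 12.3 dB

12.3 dB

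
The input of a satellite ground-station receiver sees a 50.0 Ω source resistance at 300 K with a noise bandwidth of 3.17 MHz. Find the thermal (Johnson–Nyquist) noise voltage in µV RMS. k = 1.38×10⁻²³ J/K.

V_n = √(4kTRB)
4kTRB = 4 × 1.38×10⁻²³ × 300 × 5.00×10¹ × 3.17×10⁶ = 2.62×10⁻¹² V²
V_n = √(2.62×10⁻¹²) = 1.62×10⁻⁶ V = 1.62 µV

1.62 µV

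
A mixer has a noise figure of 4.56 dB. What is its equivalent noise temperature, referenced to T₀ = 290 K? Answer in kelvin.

F = 10^(4.56/10) = 2.85759
T_e = (F − 1)·T₀ = (2.85759 − 1) × 290 = 539 K

539 K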